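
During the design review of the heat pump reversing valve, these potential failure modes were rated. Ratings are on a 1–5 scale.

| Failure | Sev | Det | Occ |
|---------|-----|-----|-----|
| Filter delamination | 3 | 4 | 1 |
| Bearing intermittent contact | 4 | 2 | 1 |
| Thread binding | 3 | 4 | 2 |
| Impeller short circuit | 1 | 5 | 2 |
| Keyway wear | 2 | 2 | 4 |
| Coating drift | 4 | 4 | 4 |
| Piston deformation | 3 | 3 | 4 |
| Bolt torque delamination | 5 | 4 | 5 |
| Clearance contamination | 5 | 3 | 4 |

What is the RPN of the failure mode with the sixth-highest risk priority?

16

RPN = Severity × Occurrence × Detection:
  Filter delamination: 3 × 1 × 4 = 12
  Bearing intermittent contact: 4 × 1 × 2 = 8
  Thread binding: 3 × 2 × 4 = 24
  Impeller short circuit: 1 × 2 × 5 = 10
  Keyway wear: 2 × 4 × 2 = 16
  Coating drift: 4 × 4 × 4 = 64
  Piston deformation: 3 × 4 × 3 = 36
  Bolt torque delamination: 5 × 5 × 4 = 100
  Clearance contamination: 5 × 4 × 3 = 60
Sorted descending: 100, 64, 60, 36, 24, 16, 12, 10, 8.
The sixth-highest RPN is 16 (Keyway wear).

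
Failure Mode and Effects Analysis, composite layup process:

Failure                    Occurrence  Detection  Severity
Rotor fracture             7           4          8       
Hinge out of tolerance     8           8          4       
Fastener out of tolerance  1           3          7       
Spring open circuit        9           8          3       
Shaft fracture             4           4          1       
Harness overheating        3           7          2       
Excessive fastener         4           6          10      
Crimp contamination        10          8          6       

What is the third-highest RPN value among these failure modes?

240

RPN = Severity × Occurrence × Detection:
  Rotor fracture: 8 × 7 × 4 = 224
  Hinge out of tolerance: 4 × 8 × 8 = 256
  Fastener out of tolerance: 7 × 1 × 3 = 21
  Spring open circuit: 3 × 9 × 8 = 216
  Shaft fracture: 1 × 4 × 4 = 16
  Harness overheating: 2 × 3 × 7 = 42
  Excessive fastener: 10 × 4 × 6 = 240
  Crimp contamination: 6 × 10 × 8 = 480
Sorted descending: 480, 256, 240, 224, 216, 42, 21, 16.
The third-highest RPN is 240 (Excessive fastener).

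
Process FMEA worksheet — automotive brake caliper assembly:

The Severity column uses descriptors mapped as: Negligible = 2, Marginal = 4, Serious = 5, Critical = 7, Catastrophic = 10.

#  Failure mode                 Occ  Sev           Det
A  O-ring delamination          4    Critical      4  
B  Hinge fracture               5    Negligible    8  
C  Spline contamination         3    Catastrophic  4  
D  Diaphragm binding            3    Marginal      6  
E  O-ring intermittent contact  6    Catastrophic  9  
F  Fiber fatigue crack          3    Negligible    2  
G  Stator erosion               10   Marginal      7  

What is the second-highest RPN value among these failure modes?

280

RPN = Severity × Occurrence × Detection:
  A: 7 × 4 × 4 = 112
  B: 2 × 5 × 8 = 80
  C: 10 × 3 × 4 = 120
  D: 4 × 3 × 6 = 72
  E: 10 × 6 × 9 = 540
  F: 2 × 3 × 2 = 12
  G: 4 × 10 × 7 = 280
Sorted descending: 540, 280, 120, 112, 80, 72, 12.
The second-highest RPN is 280 (G).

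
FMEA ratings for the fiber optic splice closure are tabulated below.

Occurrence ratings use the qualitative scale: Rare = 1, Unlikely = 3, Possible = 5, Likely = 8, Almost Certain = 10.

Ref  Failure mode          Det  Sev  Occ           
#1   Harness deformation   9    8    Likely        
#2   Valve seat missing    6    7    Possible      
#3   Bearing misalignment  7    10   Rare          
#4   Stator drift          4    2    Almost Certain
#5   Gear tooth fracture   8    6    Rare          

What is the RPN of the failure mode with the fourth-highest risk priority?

70

RPN = Severity × Occurrence × Detection:
  #1: 8 × 8 × 9 = 576
  #2: 7 × 5 × 6 = 210
  #3: 10 × 1 × 7 = 70
  #4: 2 × 10 × 4 = 80
  #5: 6 × 1 × 8 = 48
Sorted descending: 576, 210, 80, 70, 48.
The fourth-highest RPN is 70 (#3).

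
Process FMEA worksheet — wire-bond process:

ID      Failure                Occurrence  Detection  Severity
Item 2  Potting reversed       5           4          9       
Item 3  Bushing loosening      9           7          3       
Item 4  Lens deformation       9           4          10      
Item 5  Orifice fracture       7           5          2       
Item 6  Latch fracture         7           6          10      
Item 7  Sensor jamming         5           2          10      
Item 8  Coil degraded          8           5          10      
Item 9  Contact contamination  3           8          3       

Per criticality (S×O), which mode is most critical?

Criticality = Severity × Occurrence:
  Item 2: 9 × 5 = 45
  Item 3: 3 × 9 = 27
  Item 4: 10 × 9 = 90
  Item 5: 2 × 7 = 14
  Item 6: 10 × 7 = 70
  Item 7: 10 × 5 = 50
  Item 8: 10 × 8 = 80
  Item 9: 3 × 3 = 9
Highest criticality is 90 → Item 4.

Item 4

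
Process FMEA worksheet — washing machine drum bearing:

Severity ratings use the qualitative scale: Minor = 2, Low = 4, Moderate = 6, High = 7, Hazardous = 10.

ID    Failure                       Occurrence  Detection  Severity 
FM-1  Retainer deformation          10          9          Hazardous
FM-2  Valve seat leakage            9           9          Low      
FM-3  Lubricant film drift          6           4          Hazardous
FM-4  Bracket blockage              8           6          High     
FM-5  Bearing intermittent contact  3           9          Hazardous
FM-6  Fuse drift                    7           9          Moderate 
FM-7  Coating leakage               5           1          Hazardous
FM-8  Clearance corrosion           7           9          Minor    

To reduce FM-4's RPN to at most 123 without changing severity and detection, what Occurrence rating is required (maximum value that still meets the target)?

2

FM-4: S=7, O=8, D=6 → current RPN = 336.
Fixed product = 42. Need 42 × O ≤ 123, so O ≤ 123/42 = 2.93.
Maximum integer Occurrence rating = 2 (gives RPN 84; O=3 would give 126 > 123).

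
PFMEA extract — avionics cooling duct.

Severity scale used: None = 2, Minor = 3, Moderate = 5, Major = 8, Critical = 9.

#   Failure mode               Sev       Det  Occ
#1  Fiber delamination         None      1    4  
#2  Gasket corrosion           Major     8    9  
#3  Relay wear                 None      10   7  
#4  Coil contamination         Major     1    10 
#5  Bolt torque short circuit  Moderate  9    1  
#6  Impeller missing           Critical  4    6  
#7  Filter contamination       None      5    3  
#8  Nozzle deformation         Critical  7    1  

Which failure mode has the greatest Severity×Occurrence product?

Criticality = Severity × Occurrence:
  #1: 2 × 4 = 8
  #2: 8 × 9 = 72
  #3: 2 × 7 = 14
  #4: 8 × 10 = 80
  #5: 5 × 1 = 5
  #6: 9 × 6 = 54
  #7: 2 × 3 = 6
  #8: 9 × 1 = 9
Highest criticality is 80 → #4.

#4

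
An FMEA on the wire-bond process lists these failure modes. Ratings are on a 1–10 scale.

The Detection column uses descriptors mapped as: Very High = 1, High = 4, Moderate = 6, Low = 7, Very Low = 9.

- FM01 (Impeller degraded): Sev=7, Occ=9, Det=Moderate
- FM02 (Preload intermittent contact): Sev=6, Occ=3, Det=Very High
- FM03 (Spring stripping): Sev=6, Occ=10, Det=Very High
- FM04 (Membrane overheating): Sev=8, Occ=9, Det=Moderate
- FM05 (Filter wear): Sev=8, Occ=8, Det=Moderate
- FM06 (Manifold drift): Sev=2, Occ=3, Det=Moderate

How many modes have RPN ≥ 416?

RPN = Severity × Occurrence × Detection:
  FM01: 7 × 9 × 6 = 378
  FM02: 6 × 3 × 1 = 18
  FM03: 6 × 10 × 1 = 60
  FM04: 8 × 9 × 6 = 432
  FM05: 8 × 8 × 6 = 384
  FM06: 2 × 3 × 6 = 36
Modes with RPN ≥ 416: FM04 (432) → 1.

1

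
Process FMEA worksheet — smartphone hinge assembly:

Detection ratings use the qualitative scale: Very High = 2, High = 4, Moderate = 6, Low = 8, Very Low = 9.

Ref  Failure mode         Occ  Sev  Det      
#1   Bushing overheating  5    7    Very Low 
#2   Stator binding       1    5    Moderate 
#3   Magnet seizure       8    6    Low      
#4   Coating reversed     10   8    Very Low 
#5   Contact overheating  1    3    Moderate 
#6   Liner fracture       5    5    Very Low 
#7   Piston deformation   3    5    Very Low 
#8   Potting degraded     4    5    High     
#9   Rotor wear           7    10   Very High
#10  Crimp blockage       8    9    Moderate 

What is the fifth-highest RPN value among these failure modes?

RPN = Severity × Occurrence × Detection:
  #1: 7 × 5 × 9 = 315
  #2: 5 × 1 × 6 = 30
  #3: 6 × 8 × 8 = 384
  #4: 8 × 10 × 9 = 720
  #5: 3 × 1 × 6 = 18
  #6: 5 × 5 × 9 = 225
  #7: 5 × 3 × 9 = 135
  #8: 5 × 4 × 4 = 80
  #9: 10 × 7 × 2 = 140
  #10: 9 × 8 × 6 = 432
Sorted descending: 720, 432, 384, 315, 225, 140, 135, 80, 30, 18.
The fifth-highest RPN is 225 (#6).

225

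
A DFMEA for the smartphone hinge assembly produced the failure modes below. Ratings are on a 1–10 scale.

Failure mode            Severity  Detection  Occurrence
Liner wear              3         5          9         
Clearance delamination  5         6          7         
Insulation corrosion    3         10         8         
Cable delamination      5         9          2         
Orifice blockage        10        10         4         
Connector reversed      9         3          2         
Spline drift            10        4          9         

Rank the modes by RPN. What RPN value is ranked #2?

RPN = Severity × Occurrence × Detection:
  Liner wear: 3 × 9 × 5 = 135
  Clearance delamination: 5 × 7 × 6 = 210
  Insulation corrosion: 3 × 8 × 10 = 240
  Cable delamination: 5 × 2 × 9 = 90
  Orifice blockage: 10 × 4 × 10 = 400
  Connector reversed: 9 × 2 × 3 = 54
  Spline drift: 10 × 9 × 4 = 360
Sorted descending: 400, 360, 240, 210, 135, 90, 54.
The second-highest RPN is 360 (Spline drift).

360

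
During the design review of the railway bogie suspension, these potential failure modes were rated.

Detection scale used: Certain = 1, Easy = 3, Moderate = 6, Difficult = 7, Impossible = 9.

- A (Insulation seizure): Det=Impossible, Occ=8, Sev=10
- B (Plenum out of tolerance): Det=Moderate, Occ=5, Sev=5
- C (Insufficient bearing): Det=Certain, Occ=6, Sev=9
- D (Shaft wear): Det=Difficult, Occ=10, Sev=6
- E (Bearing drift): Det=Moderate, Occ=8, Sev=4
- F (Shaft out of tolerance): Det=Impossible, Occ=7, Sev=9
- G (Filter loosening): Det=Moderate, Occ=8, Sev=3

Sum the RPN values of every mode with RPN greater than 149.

2049

RPN = Severity × Occurrence × Detection:
  A: 10 × 8 × 9 = 720
  B: 5 × 5 × 6 = 150
  C: 9 × 6 × 1 = 54
  D: 6 × 10 × 7 = 420
  E: 4 × 8 × 6 = 192
  F: 9 × 7 × 9 = 567
  G: 3 × 8 × 6 = 144
RPN > 149: A (720), B (150), D (420), E (192), F (567).
Sum: 720 + 150 + 420 + 192 + 567 = 2049.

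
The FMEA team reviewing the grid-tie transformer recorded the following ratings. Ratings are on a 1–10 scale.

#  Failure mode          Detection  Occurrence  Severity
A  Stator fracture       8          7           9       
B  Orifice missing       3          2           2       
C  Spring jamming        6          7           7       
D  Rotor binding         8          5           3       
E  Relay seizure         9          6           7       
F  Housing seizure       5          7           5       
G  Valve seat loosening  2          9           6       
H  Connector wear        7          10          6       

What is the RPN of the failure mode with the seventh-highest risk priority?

108

RPN = Severity × Occurrence × Detection:
  A: 9 × 7 × 8 = 504
  B: 2 × 2 × 3 = 12
  C: 7 × 7 × 6 = 294
  D: 3 × 5 × 8 = 120
  E: 7 × 6 × 9 = 378
  F: 5 × 7 × 5 = 175
  G: 6 × 9 × 2 = 108
  H: 6 × 10 × 7 = 420
Sorted descending: 504, 420, 378, 294, 175, 120, 108, 12.
The seventh-highest RPN is 108 (G).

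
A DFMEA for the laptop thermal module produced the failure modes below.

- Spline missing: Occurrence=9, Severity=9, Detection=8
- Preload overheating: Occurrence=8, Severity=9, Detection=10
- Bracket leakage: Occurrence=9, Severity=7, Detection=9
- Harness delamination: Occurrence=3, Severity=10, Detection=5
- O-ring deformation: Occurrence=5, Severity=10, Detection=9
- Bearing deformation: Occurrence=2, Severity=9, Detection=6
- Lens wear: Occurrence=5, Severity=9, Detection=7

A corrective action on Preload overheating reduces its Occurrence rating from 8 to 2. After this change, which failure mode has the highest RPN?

Spline missing

RPN = Severity × Occurrence × Detection:
  Spline missing: 9 × 9 × 8 = 648
  Preload overheating: 9 × 8 × 10 = 720
  Bracket leakage: 7 × 9 × 9 = 567
  Harness delamination: 10 × 3 × 5 = 150
  O-ring deformation: 10 × 5 × 9 = 450
  Bearing deformation: 9 × 2 × 6 = 108
  Lens wear: 9 × 5 × 7 = 315
After action: Preload overheating → 9 × 2 × 10 = 180.
Revised RPNs: Spline missing=648, Bracket leakage=567, O-ring deformation=450, Lens wear=315, Preload overheating=180, Harness delamination=150, Bearing deformation=108.
Highest is now Spline missing (648).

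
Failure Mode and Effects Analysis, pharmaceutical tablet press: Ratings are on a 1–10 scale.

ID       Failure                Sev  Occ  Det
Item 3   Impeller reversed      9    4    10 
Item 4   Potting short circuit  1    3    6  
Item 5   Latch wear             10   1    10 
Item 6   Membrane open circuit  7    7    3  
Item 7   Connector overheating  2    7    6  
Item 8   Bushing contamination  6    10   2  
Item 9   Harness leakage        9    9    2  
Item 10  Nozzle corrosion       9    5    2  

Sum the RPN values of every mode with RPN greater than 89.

979

RPN = Severity × Occurrence × Detection:
  Item 3: 9 × 4 × 10 = 360
  Item 4: 1 × 3 × 6 = 18
  Item 5: 10 × 1 × 10 = 100
  Item 6: 7 × 7 × 3 = 147
  Item 7: 2 × 7 × 6 = 84
  Item 8: 6 × 10 × 2 = 120
  Item 9: 9 × 9 × 2 = 162
  Item 10: 9 × 5 × 2 = 90
RPN > 89: Item 3 (360), Item 5 (100), Item 6 (147), Item 8 (120), Item 9 (162), Item 10 (90).
Sum: 360 + 100 + 147 + 120 + 162 + 90 = 979.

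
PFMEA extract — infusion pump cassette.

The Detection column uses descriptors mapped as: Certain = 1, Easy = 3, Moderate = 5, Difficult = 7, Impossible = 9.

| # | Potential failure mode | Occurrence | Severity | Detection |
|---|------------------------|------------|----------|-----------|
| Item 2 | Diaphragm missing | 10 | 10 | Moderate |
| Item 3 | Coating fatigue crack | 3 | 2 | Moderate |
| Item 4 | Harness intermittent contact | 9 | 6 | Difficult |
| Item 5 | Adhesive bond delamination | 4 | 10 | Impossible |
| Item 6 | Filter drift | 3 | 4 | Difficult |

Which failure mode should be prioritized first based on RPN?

Item 2

RPN = Severity × Occurrence × Detection:
  Item 2: 10 × 10 × 5 = 500
  Item 3: 2 × 3 × 5 = 30
  Item 4: 6 × 9 × 7 = 378
  Item 5: 10 × 4 × 9 = 360
  Item 6: 4 × 3 × 7 = 84
Highest RPN is 500 → Item 2.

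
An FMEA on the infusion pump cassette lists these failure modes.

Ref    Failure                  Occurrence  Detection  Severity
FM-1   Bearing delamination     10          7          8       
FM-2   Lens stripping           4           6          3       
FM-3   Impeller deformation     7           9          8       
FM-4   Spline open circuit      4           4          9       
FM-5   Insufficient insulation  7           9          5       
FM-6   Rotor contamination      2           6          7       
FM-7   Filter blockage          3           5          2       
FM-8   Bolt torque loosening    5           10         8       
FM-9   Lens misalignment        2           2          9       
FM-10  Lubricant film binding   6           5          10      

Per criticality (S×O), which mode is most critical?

FM-1

Criticality = Severity × Occurrence:
  FM-1: 8 × 10 = 80
  FM-2: 3 × 4 = 12
  FM-3: 8 × 7 = 56
  FM-4: 9 × 4 = 36
  FM-5: 5 × 7 = 35
  FM-6: 7 × 2 = 14
  FM-7: 2 × 3 = 6
  FM-8: 8 × 5 = 40
  FM-9: 9 × 2 = 18
  FM-10: 10 × 6 = 60
Highest criticality is 80 → FM-1.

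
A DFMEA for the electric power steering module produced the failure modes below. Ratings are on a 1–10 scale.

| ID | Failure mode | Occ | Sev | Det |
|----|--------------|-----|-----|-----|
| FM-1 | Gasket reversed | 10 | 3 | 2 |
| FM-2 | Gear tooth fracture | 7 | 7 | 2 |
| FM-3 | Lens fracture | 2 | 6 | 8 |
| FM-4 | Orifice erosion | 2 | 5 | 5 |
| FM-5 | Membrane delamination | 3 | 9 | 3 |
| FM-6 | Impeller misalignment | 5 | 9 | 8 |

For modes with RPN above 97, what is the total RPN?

RPN = Severity × Occurrence × Detection:
  FM-1: 3 × 10 × 2 = 60
  FM-2: 7 × 7 × 2 = 98
  FM-3: 6 × 2 × 8 = 96
  FM-4: 5 × 2 × 5 = 50
  FM-5: 9 × 3 × 3 = 81
  FM-6: 9 × 5 × 8 = 360
RPN > 97: FM-2 (98), FM-6 (360).
Sum: 98 + 360 = 458.

458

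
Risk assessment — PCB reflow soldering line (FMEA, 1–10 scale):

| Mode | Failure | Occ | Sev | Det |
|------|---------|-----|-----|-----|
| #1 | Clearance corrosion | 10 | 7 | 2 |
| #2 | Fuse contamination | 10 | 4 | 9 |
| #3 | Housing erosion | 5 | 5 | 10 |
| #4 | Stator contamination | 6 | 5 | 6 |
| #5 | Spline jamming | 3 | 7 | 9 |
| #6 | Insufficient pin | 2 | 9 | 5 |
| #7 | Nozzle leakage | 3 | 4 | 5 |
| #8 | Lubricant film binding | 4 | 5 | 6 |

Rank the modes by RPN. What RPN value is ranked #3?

RPN = Severity × Occurrence × Detection:
  #1: 7 × 10 × 2 = 140
  #2: 4 × 10 × 9 = 360
  #3: 5 × 5 × 10 = 250
  #4: 5 × 6 × 6 = 180
  #5: 7 × 3 × 9 = 189
  #6: 9 × 2 × 5 = 90
  #7: 4 × 3 × 5 = 60
  #8: 5 × 4 × 6 = 120
Sorted descending: 360, 250, 189, 180, 140, 120, 90, 60.
The third-highest RPN is 189 (#5).

189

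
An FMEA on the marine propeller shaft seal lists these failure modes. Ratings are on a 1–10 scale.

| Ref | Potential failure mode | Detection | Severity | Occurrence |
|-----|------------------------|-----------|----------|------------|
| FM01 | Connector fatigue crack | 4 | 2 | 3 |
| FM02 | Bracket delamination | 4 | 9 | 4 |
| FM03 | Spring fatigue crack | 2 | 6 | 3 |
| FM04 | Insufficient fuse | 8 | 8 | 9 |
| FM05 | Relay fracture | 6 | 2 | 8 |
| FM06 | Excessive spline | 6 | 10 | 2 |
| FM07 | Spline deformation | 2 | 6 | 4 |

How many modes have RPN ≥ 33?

RPN = Severity × Occurrence × Detection:
  FM01: 2 × 3 × 4 = 24
  FM02: 9 × 4 × 4 = 144
  FM03: 6 × 3 × 2 = 36
  FM04: 8 × 9 × 8 = 576
  FM05: 2 × 8 × 6 = 96
  FM06: 10 × 2 × 6 = 120
  FM07: 6 × 4 × 2 = 48
Modes with RPN ≥ 33: FM02 (144), FM03 (36), FM04 (576), FM05 (96), FM06 (120), FM07 (48) → 6.

6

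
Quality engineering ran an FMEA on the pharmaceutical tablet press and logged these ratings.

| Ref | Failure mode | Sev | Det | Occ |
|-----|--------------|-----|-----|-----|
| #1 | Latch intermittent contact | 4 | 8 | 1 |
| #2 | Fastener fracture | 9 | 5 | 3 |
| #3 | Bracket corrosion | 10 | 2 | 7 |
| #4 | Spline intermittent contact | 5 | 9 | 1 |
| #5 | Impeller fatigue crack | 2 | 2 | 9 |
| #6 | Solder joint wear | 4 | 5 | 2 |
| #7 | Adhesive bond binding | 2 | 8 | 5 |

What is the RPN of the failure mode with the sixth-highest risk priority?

RPN = Severity × Occurrence × Detection:
  #1: 4 × 1 × 8 = 32
  #2: 9 × 3 × 5 = 135
  #3: 10 × 7 × 2 = 140
  #4: 5 × 1 × 9 = 45
  #5: 2 × 9 × 2 = 36
  #6: 4 × 2 × 5 = 40
  #7: 2 × 5 × 8 = 80
Sorted descending: 140, 135, 80, 45, 40, 36, 32.
The sixth-highest RPN is 36 (#5).

36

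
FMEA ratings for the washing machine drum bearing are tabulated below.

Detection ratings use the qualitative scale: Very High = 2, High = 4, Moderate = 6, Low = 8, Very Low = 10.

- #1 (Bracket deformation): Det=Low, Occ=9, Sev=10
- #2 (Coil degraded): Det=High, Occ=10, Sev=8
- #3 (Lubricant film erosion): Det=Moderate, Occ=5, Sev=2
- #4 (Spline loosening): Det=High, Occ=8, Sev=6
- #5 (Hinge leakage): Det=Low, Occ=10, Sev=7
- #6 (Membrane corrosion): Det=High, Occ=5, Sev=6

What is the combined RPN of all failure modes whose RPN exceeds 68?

RPN = Severity × Occurrence × Detection:
  #1: 10 × 9 × 8 = 720
  #2: 8 × 10 × 4 = 320
  #3: 2 × 5 × 6 = 60
  #4: 6 × 8 × 4 = 192
  #5: 7 × 10 × 8 = 560
  #6: 6 × 5 × 4 = 120
RPN > 68: #1 (720), #2 (320), #4 (192), #5 (560), #6 (120).
Sum: 720 + 320 + 192 + 560 + 120 = 1912.

1912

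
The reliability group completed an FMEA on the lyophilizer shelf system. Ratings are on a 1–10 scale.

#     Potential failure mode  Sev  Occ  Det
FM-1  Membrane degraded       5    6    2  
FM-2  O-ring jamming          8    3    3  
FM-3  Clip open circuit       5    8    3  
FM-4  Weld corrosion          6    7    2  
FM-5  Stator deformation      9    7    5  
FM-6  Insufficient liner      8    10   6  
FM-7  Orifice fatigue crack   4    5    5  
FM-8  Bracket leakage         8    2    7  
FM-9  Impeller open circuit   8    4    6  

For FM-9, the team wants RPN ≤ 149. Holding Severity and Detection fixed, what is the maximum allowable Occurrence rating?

3

FM-9: S=8, O=4, D=6 → current RPN = 192.
Fixed product = 48. Need 48 × O ≤ 149, so O ≤ 149/48 = 3.10.
Maximum integer Occurrence rating = 3 (gives RPN 144; O=4 would give 192 > 149).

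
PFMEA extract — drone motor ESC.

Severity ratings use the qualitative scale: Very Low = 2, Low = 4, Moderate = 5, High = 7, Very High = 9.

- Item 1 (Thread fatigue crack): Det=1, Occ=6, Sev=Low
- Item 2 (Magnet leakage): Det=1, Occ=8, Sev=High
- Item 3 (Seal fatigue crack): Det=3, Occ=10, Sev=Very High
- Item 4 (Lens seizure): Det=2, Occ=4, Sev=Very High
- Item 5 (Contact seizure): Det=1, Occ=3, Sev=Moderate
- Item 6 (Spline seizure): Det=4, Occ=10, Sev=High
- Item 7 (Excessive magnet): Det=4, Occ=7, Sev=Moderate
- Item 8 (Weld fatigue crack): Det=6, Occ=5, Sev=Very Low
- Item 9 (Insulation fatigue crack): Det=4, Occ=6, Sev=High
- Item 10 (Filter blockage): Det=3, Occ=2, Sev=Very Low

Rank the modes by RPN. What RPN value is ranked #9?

RPN = Severity × Occurrence × Detection:
  Item 1: 4 × 6 × 1 = 24
  Item 2: 7 × 8 × 1 = 56
  Item 3: 9 × 10 × 3 = 270
  Item 4: 9 × 4 × 2 = 72
  Item 5: 5 × 3 × 1 = 15
  Item 6: 7 × 10 × 4 = 280
  Item 7: 5 × 7 × 4 = 140
  Item 8: 2 × 5 × 6 = 60
  Item 9: 7 × 6 × 4 = 168
  Item 10: 2 × 2 × 3 = 12
Sorted descending: 280, 270, 168, 140, 72, 60, 56, 24, 15, 12.
The 9th-highest RPN is 15 (Item 5).

15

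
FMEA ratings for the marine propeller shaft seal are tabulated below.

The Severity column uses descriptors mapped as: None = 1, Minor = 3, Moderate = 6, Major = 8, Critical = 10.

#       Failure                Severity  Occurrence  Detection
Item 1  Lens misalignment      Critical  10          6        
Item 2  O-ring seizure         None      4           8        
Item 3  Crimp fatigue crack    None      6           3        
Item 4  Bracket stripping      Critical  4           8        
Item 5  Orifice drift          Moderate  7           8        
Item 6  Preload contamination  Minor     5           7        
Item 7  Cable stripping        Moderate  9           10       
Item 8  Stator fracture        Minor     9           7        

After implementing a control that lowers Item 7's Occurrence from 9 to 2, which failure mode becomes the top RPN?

RPN = Severity × Occurrence × Detection:
  Item 1: 10 × 10 × 6 = 600
  Item 2: 1 × 4 × 8 = 32
  Item 3: 1 × 6 × 3 = 18
  Item 4: 10 × 4 × 8 = 320
  Item 5: 6 × 7 × 8 = 336
  Item 6: 3 × 5 × 7 = 105
  Item 7: 6 × 9 × 10 = 540
  Item 8: 3 × 9 × 7 = 189
After action: Item 7 → 6 × 2 × 10 = 120.
Revised RPNs: Item 1=600, Item 5=336, Item 4=320, Item 8=189, Item 7=120, Item 6=105, Item 2=32, Item 3=18.
Highest is now Item 1 (600).

Item 1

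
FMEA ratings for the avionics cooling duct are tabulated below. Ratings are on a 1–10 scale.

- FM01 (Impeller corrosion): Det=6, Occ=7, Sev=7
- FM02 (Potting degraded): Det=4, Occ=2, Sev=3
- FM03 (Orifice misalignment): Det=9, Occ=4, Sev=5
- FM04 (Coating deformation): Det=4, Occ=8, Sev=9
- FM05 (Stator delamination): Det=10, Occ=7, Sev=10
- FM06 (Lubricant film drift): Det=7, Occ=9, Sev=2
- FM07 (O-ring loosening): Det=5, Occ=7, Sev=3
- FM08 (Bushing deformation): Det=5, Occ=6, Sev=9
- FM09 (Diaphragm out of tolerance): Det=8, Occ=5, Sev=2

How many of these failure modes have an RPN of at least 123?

6

RPN = Severity × Occurrence × Detection:
  FM01: 7 × 7 × 6 = 294
  FM02: 3 × 2 × 4 = 24
  FM03: 5 × 4 × 9 = 180
  FM04: 9 × 8 × 4 = 288
  FM05: 10 × 7 × 10 = 700
  FM06: 2 × 9 × 7 = 126
  FM07: 3 × 7 × 5 = 105
  FM08: 9 × 6 × 5 = 270
  FM09: 2 × 5 × 8 = 80
Modes with RPN ≥ 123: FM01 (294), FM03 (180), FM04 (288), FM05 (700), FM06 (126), FM08 (270) → 6.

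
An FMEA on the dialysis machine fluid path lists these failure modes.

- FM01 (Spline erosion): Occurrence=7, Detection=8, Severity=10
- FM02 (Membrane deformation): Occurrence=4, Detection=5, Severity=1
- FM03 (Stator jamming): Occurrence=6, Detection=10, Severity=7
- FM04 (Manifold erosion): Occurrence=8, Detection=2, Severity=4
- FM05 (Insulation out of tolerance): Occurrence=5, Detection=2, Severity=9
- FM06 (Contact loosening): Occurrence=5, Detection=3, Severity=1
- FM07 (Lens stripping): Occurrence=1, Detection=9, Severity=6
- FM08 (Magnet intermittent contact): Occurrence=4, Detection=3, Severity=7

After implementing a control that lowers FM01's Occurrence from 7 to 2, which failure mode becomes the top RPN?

FM03

RPN = Severity × Occurrence × Detection:
  FM01: 10 × 7 × 8 = 560
  FM02: 1 × 4 × 5 = 20
  FM03: 7 × 6 × 10 = 420
  FM04: 4 × 8 × 2 = 64
  FM05: 9 × 5 × 2 = 90
  FM06: 1 × 5 × 3 = 15
  FM07: 6 × 1 × 9 = 54
  FM08: 7 × 4 × 3 = 84
After action: FM01 → 10 × 2 × 8 = 160.
Revised RPNs: FM03=420, FM01=160, FM05=90, FM08=84, FM04=64, FM07=54, FM02=20, FM06=15.
Highest is now FM03 (420).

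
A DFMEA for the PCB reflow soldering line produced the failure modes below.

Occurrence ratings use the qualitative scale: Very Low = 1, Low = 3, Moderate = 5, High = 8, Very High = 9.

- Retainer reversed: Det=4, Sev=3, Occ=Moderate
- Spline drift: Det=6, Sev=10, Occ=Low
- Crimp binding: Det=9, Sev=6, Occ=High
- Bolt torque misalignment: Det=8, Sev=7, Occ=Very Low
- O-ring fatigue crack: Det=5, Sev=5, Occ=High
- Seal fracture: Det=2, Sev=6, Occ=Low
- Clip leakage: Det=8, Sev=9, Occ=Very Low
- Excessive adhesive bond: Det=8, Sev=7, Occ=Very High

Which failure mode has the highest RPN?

RPN = Severity × Occurrence × Detection:
  Retainer reversed: 3 × 5 × 4 = 60
  Spline drift: 10 × 3 × 6 = 180
  Crimp binding: 6 × 8 × 9 = 432
  Bolt torque misalignment: 7 × 1 × 8 = 56
  O-ring fatigue crack: 5 × 8 × 5 = 200
  Seal fracture: 6 × 3 × 2 = 36
  Clip leakage: 9 × 1 × 8 = 72
  Excessive adhesive bond: 7 × 9 × 8 = 504
Highest RPN is 504 → Excessive adhesive bond.

Excessive adhesive bond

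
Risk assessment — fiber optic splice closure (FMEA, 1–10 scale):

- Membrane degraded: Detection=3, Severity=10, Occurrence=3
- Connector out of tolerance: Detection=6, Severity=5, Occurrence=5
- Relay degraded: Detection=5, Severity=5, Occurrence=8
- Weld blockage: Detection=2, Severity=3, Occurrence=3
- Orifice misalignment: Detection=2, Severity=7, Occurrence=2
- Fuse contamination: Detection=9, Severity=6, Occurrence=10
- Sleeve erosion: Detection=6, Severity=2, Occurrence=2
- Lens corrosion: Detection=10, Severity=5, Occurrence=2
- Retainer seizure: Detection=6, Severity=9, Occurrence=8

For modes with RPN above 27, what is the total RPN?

RPN = Severity × Occurrence × Detection:
  Membrane degraded: 10 × 3 × 3 = 90
  Connector out of tolerance: 5 × 5 × 6 = 150
  Relay degraded: 5 × 8 × 5 = 200
  Weld blockage: 3 × 3 × 2 = 18
  Orifice misalignment: 7 × 2 × 2 = 28
  Fuse contamination: 6 × 10 × 9 = 540
  Sleeve erosion: 2 × 2 × 6 = 24
  Lens corrosion: 5 × 2 × 10 = 100
  Retainer seizure: 9 × 8 × 6 = 432
RPN > 27: Membrane degraded (90), Connector out of tolerance (150), Relay degraded (200), Orifice misalignment (28), Fuse contamination (540), Lens corrosion (100), Retainer seizure (432).
Sum: 90 + 150 + 200 + 28 + 540 + 100 + 432 = 1540.

1540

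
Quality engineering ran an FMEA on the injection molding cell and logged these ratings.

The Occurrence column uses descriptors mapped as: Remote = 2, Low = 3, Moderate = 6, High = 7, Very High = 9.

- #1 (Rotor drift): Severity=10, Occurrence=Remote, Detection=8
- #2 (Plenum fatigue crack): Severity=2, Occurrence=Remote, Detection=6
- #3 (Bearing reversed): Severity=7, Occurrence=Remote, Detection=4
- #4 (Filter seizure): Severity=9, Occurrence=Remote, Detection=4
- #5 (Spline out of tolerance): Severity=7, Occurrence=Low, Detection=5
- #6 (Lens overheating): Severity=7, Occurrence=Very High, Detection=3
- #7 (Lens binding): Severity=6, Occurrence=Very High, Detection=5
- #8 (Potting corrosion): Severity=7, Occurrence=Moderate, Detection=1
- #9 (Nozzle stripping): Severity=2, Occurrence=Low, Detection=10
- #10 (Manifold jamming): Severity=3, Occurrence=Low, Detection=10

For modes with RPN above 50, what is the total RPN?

1002

RPN = Severity × Occurrence × Detection:
  #1: 10 × 2 × 8 = 160
  #2: 2 × 2 × 6 = 24
  #3: 7 × 2 × 4 = 56
  #4: 9 × 2 × 4 = 72
  #5: 7 × 3 × 5 = 105
  #6: 7 × 9 × 3 = 189
  #7: 6 × 9 × 5 = 270
  #8: 7 × 6 × 1 = 42
  #9: 2 × 3 × 10 = 60
  #10: 3 × 3 × 10 = 90
RPN > 50: #1 (160), #3 (56), #4 (72), #5 (105), #6 (189), #7 (270), #9 (60), #10 (90).
Sum: 160 + 56 + 72 + 105 + 189 + 270 + 60 + 90 = 1002.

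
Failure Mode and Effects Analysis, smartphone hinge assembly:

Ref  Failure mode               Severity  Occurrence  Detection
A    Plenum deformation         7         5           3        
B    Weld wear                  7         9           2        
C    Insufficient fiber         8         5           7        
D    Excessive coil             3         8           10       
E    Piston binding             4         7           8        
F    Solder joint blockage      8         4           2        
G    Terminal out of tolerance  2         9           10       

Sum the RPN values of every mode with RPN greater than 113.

RPN = Severity × Occurrence × Detection:
  A: 7 × 5 × 3 = 105
  B: 7 × 9 × 2 = 126
  C: 8 × 5 × 7 = 280
  D: 3 × 8 × 10 = 240
  E: 4 × 7 × 8 = 224
  F: 8 × 4 × 2 = 64
  G: 2 × 9 × 10 = 180
RPN > 113: B (126), C (280), D (240), E (224), G (180).
Sum: 126 + 280 + 240 + 224 + 180 = 1050.

1050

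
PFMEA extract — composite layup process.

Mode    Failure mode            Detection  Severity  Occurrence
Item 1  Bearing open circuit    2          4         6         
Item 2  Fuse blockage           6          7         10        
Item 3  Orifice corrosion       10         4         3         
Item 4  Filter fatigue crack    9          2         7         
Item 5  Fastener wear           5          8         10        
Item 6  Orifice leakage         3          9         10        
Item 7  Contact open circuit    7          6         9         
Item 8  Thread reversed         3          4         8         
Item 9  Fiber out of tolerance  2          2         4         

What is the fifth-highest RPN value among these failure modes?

126

RPN = Severity × Occurrence × Detection:
  Item 1: 4 × 6 × 2 = 48
  Item 2: 7 × 10 × 6 = 420
  Item 3: 4 × 3 × 10 = 120
  Item 4: 2 × 7 × 9 = 126
  Item 5: 8 × 10 × 5 = 400
  Item 6: 9 × 10 × 3 = 270
  Item 7: 6 × 9 × 7 = 378
  Item 8: 4 × 8 × 3 = 96
  Item 9: 2 × 4 × 2 = 16
Sorted descending: 420, 400, 378, 270, 126, 120, 96, 48, 16.
The fifth-highest RPN is 126 (Item 4).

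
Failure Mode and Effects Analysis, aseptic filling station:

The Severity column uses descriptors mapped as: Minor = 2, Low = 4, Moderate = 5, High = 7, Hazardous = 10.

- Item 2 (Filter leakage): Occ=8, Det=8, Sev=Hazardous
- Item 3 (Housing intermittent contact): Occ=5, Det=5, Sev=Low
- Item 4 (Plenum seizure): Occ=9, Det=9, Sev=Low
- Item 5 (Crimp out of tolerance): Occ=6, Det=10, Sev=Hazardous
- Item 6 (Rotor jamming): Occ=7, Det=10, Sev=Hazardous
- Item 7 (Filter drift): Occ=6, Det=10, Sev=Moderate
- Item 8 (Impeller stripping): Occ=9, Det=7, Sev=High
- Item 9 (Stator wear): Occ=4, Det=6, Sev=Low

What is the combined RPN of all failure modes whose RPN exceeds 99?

RPN = Severity × Occurrence × Detection:
  Item 2: 10 × 8 × 8 = 640
  Item 3: 4 × 5 × 5 = 100
  Item 4: 4 × 9 × 9 = 324
  Item 5: 10 × 6 × 10 = 600
  Item 6: 10 × 7 × 10 = 700
  Item 7: 5 × 6 × 10 = 300
  Item 8: 7 × 9 × 7 = 441
  Item 9: 4 × 4 × 6 = 96
RPN > 99: Item 2 (640), Item 3 (100), Item 4 (324), Item 5 (600), Item 6 (700), Item 7 (300), Item 8 (441).
Sum: 640 + 100 + 324 + 600 + 700 + 300 + 441 = 3105.

3105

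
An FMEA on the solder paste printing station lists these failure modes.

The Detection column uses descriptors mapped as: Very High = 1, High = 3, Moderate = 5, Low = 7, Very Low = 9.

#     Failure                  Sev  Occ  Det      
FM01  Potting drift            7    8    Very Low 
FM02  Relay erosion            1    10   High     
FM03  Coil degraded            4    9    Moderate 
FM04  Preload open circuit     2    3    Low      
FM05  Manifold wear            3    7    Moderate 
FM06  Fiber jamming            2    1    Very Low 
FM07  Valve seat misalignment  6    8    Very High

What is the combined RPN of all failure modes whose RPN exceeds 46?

837

RPN = Severity × Occurrence × Detection:
  FM01: 7 × 8 × 9 = 504
  FM02: 1 × 10 × 3 = 30
  FM03: 4 × 9 × 5 = 180
  FM04: 2 × 3 × 7 = 42
  FM05: 3 × 7 × 5 = 105
  FM06: 2 × 1 × 9 = 18
  FM07: 6 × 8 × 1 = 48
RPN > 46: FM01 (504), FM03 (180), FM05 (105), FM07 (48).
Sum: 504 + 180 + 105 + 48 = 837.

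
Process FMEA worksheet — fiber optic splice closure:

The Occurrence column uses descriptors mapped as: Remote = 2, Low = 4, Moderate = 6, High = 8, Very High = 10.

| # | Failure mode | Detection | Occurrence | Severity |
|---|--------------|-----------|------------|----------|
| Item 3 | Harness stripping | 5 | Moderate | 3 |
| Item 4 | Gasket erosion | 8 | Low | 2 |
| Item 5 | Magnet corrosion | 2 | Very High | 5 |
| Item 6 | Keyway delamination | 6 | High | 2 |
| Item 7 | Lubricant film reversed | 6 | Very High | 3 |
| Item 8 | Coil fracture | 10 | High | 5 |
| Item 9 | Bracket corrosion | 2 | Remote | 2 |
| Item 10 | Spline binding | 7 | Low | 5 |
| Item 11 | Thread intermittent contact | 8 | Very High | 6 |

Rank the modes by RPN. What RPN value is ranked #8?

RPN = Severity × Occurrence × Detection:
  Item 3: 3 × 6 × 5 = 90
  Item 4: 2 × 4 × 8 = 64
  Item 5: 5 × 10 × 2 = 100
  Item 6: 2 × 8 × 6 = 96
  Item 7: 3 × 10 × 6 = 180
  Item 8: 5 × 8 × 10 = 400
  Item 9: 2 × 2 × 2 = 8
  Item 10: 5 × 4 × 7 = 140
  Item 11: 6 × 10 × 8 = 480
Sorted descending: 480, 400, 180, 140, 100, 96, 90, 64, 8.
The eighth-highest RPN is 64 (Item 4).

64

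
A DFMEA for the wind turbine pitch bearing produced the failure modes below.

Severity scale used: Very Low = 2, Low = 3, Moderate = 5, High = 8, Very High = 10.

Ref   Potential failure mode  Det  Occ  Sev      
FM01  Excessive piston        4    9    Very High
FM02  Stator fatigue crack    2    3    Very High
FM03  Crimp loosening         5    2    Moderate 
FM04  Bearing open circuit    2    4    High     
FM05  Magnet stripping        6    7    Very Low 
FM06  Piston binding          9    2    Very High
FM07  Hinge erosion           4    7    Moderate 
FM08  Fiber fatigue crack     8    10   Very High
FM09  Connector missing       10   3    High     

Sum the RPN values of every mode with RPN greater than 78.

RPN = Severity × Occurrence × Detection:
  FM01: 10 × 9 × 4 = 360
  FM02: 10 × 3 × 2 = 60
  FM03: 5 × 2 × 5 = 50
  FM04: 8 × 4 × 2 = 64
  FM05: 2 × 7 × 6 = 84
  FM06: 10 × 2 × 9 = 180
  FM07: 5 × 7 × 4 = 140
  FM08: 10 × 10 × 8 = 800
  FM09: 8 × 3 × 10 = 240
RPN > 78: FM01 (360), FM05 (84), FM06 (180), FM07 (140), FM08 (800), FM09 (240).
Sum: 360 + 84 + 180 + 140 + 800 + 240 = 1804.

1804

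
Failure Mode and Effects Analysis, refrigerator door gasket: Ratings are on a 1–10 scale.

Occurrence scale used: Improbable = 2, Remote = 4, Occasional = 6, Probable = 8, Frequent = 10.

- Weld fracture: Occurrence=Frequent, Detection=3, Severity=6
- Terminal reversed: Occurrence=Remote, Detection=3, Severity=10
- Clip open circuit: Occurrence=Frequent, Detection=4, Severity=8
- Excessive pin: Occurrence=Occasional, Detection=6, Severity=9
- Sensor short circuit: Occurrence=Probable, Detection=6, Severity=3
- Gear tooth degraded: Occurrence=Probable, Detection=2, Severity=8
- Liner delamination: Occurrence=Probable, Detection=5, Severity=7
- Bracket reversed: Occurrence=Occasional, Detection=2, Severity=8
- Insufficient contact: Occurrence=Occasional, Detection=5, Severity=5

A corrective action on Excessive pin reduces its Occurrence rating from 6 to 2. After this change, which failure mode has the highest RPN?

RPN = Severity × Occurrence × Detection:
  Weld fracture: 6 × 10 × 3 = 180
  Terminal reversed: 10 × 4 × 3 = 120
  Clip open circuit: 8 × 10 × 4 = 320
  Excessive pin: 9 × 6 × 6 = 324
  Sensor short circuit: 3 × 8 × 6 = 144
  Gear tooth degraded: 8 × 8 × 2 = 128
  Liner delamination: 7 × 8 × 5 = 280
  Bracket reversed: 8 × 6 × 2 = 96
  Insufficient contact: 5 × 6 × 5 = 150
After action: Excessive pin → 9 × 2 × 6 = 108.
Revised RPNs: Clip open circuit=320, Liner delamination=280, Weld fracture=180, Insufficient contact=150, Sensor short circuit=144, Gear tooth degraded=128, Terminal reversed=120, Excessive pin=108, Bracket reversed=96.
Highest is now Clip open circuit (320).

Clip open circuit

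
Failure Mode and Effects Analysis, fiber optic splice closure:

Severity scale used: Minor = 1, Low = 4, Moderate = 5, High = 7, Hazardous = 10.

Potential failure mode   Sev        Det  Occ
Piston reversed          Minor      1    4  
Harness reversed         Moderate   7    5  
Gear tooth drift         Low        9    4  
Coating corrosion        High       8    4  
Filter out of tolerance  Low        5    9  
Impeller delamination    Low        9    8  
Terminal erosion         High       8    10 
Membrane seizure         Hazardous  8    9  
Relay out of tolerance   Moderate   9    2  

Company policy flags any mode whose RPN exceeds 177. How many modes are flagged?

5

RPN = Severity × Occurrence × Detection:
  Piston reversed: 1 × 4 × 1 = 4
  Harness reversed: 5 × 5 × 7 = 175
  Gear tooth drift: 4 × 4 × 9 = 144
  Coating corrosion: 7 × 4 × 8 = 224
  Filter out of tolerance: 4 × 9 × 5 = 180
  Impeller delamination: 4 × 8 × 9 = 288
  Terminal erosion: 7 × 10 × 8 = 560
  Membrane seizure: 10 × 9 × 8 = 720
  Relay out of tolerance: 5 × 2 × 9 = 90
Modes with RPN > 177: Coating corrosion (224), Filter out of tolerance (180), Impeller delamination (288), Terminal erosion (560), Membrane seizure (720) → 5.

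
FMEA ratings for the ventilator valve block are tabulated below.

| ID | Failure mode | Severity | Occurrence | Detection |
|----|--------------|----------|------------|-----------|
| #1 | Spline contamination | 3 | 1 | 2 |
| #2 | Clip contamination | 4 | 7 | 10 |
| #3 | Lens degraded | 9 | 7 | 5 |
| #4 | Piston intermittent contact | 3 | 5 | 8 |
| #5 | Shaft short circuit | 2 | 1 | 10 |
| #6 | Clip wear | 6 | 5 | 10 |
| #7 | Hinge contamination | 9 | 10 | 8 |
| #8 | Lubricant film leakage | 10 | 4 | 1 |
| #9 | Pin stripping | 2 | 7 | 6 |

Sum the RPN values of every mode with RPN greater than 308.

1035

RPN = Severity × Occurrence × Detection:
  #1: 3 × 1 × 2 = 6
  #2: 4 × 7 × 10 = 280
  #3: 9 × 7 × 5 = 315
  #4: 3 × 5 × 8 = 120
  #5: 2 × 1 × 10 = 20
  #6: 6 × 5 × 10 = 300
  #7: 9 × 10 × 8 = 720
  #8: 10 × 4 × 1 = 40
  #9: 2 × 7 × 6 = 84
RPN > 308: #3 (315), #7 (720).
Sum: 315 + 720 = 1035.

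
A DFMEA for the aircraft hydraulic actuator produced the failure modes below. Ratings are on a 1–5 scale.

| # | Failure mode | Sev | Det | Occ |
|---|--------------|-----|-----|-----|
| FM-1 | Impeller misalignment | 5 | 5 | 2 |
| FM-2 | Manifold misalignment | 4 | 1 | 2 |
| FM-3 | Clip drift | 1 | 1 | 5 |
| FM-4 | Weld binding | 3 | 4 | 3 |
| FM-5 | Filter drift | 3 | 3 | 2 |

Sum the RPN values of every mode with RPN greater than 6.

RPN = Severity × Occurrence × Detection:
  FM-1: 5 × 2 × 5 = 50
  FM-2: 4 × 2 × 1 = 8
  FM-3: 1 × 5 × 1 = 5
  FM-4: 3 × 3 × 4 = 36
  FM-5: 3 × 2 × 3 = 18
RPN > 6: FM-1 (50), FM-2 (8), FM-4 (36), FM-5 (18).
Sum: 50 + 8 + 36 + 18 = 112.

112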